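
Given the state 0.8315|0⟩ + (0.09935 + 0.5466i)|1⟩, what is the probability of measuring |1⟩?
0.3086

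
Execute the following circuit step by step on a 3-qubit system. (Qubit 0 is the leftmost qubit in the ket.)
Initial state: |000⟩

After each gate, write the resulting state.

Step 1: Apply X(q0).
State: |100⟩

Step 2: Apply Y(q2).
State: i|101⟩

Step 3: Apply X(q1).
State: i|111⟩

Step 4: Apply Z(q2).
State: -i|111⟩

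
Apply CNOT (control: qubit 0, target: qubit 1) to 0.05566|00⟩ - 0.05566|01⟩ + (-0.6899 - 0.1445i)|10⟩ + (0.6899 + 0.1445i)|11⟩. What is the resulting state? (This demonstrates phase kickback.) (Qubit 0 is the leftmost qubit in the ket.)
0.05566|00⟩ - 0.05566|01⟩ + (0.6899 + 0.1445i)|10⟩ + (-0.6899 - 0.1445i)|11⟩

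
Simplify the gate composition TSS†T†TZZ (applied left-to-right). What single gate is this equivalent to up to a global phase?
T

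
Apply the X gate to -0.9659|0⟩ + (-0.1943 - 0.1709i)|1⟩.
(-0.1943 - 0.1709i)|0⟩ - 0.9659|1⟩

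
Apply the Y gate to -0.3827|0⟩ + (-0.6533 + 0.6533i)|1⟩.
(0.6533 + 0.6533i)|0⟩ - 0.3827i|1⟩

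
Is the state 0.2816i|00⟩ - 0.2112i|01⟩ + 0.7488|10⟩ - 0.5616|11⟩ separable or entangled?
Separable

Writing the state as a|00⟩ + b|01⟩ + c|10⟩ + d|11⟩, it is a product state iff ad − bc = 0.
Here (a, b, c, d) = (0.2816i, -0.2112i, 0.7488, -0.5616): ad − bc = (0.2816i)(-0.5616) − (-0.2112i)(0.7488) = 0, so the state is separable.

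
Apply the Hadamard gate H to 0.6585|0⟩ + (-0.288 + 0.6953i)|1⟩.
(0.262 + 0.4917i)|0⟩ + (0.6693 - 0.4917i)|1⟩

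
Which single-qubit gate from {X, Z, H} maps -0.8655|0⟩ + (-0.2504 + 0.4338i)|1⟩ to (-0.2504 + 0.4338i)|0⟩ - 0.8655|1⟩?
X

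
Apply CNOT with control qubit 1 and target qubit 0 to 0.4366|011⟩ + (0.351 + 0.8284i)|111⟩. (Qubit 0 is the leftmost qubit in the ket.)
(0.351 + 0.8284i)|011⟩ + 0.4366|111⟩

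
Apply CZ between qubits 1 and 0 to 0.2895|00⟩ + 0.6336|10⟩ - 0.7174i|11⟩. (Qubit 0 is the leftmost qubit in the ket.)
0.2895|00⟩ + 0.6336|10⟩ + 0.7174i|11⟩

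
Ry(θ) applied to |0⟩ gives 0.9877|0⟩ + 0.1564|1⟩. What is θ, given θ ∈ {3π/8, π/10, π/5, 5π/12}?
π/10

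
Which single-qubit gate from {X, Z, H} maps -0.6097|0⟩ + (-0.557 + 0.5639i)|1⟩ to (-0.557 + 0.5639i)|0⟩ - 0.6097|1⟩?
X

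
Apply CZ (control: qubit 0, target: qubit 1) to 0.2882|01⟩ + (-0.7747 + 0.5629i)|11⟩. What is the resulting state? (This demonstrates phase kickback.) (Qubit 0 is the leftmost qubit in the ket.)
0.2882|01⟩ + (0.7747 - 0.5629i)|11⟩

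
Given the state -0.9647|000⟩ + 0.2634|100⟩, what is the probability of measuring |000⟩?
0.9306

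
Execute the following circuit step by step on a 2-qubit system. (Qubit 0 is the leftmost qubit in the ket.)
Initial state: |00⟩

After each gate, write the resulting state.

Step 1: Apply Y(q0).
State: i|10⟩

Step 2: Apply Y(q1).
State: -|11⟩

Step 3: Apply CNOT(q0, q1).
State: -|10⟩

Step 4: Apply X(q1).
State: -|11⟩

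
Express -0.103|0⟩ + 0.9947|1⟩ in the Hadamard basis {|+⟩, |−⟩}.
0.6305|+⟩ - 0.7762|−⟩

With |ψ⟩ = α|0⟩ + β|1⟩, the Hadamard-basis coefficients are ⟨+|ψ⟩ = (α + β)/√2 and ⟨−|ψ⟩ = (α − β)/√2.
Here α = -0.103, β = 0.9947: (α + β)/√2 = 0.6305, (α − β)/√2 = -0.7762.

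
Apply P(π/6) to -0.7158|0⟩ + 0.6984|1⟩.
-0.7158|0⟩ + (0.6048 + 0.3492i)|1⟩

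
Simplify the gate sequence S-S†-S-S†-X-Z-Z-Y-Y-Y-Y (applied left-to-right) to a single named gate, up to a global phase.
X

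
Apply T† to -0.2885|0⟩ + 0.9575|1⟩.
-0.2885|0⟩ + (0.6771 - 0.6771i)|1⟩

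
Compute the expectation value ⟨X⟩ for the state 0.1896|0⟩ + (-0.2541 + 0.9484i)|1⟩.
-0.09635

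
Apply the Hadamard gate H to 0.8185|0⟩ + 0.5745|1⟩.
0.985|0⟩ + 0.1725|1⟩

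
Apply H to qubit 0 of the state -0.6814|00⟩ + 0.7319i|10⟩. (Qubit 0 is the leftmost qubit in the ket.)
(-0.4818 + 0.5175i)|00⟩ + (-0.4818 - 0.5175i)|10⟩

H on qubit 0 mixes each pair of kets that differ only in qubit 0: amplitudes (a, b) of (|…0…⟩, |…1…⟩) become ((a + b)/√2, (a − b)/√2). Kets absent from the input have amplitude 0.
(|00⟩, |10⟩): (a, b) = (-0.6814, 0.7319i) → ((-0.4818 + 0.5175i), (-0.4818 - 0.5175i))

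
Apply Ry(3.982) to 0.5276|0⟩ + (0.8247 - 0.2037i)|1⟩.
(-0.9682 + 0.186i)|0⟩ + (0.1453 + 0.0831i)|1⟩

Ry(3.982) = [[cos(θ/2), −sin(θ/2)], [sin(θ/2), cos(θ/2)]]; θ = 3.982, cos(θ/2) ≈ -0.407946, sin(θ/2) ≈ 0.913006.
With a = amp(|0⟩) = 0.5276 and b = amp(|1⟩) = (0.8247 - 0.2037i):
new amp(|0⟩) = (-0.407946)·a + (-0.913006)·b = (-0.9682 + 0.186i)
new amp(|1⟩) = (0.913006)·a + (-0.407946)·b = (0.1453 + 0.0831i)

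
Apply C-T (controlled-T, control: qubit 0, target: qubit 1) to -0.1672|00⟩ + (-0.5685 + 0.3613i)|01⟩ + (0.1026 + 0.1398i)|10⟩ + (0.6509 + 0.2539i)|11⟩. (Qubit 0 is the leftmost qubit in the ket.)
-0.1672|00⟩ + (-0.5685 + 0.3613i)|01⟩ + (0.1026 + 0.1398i)|10⟩ + (0.2807 + 0.6398i)|11⟩

C-T leaves the control-|0⟩ kets |00⟩, |01⟩ unchanged and applies T to qubit 1 on the control-|1⟩ pair (|10⟩, |11⟩).
T = [[1, 0], [0, (1/√2 + (1/√2)i)]].
With a = amp(|10⟩) = (0.1026 + 0.1398i) and b = amp(|11⟩) = (0.6509 + 0.2539i):
new amp(|10⟩) = (1)·a = (0.1026 + 0.1398i)
new amp(|11⟩) = (1/√2 + (1/√2)i)·b = (0.2807 + 0.6398i)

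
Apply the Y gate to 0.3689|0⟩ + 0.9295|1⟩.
-0.9295i|0⟩ + 0.3689i|1⟩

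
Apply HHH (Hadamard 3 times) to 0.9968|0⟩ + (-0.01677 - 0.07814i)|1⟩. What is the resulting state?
(0.693 - 0.05525i)|0⟩ + (0.7167 + 0.05525i)|1⟩

H² = I, so H^3 = H: a single Hadamard. With (a, b) = (0.9968, (-0.01677 - 0.07814i)), H gives ((a + b)/√2, (a − b)/√2) = ((0.693 - 0.05525i), (0.7167 + 0.05525i)).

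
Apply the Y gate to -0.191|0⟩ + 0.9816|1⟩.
-0.9816i|0⟩ - 0.191i|1⟩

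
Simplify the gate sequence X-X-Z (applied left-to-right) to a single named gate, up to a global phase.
Z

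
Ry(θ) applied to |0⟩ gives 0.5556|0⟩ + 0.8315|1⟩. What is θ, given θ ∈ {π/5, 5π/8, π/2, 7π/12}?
5π/8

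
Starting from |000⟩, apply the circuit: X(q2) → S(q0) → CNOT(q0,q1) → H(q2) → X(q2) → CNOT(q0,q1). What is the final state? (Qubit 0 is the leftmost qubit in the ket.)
-1/√2|000⟩ + 1/√2|001⟩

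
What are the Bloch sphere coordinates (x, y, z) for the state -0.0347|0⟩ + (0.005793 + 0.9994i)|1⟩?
(-0.000402, -0.06936, -0.9976)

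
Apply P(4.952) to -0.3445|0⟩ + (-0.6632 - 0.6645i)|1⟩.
-0.3445|0⟩ + (-0.8029 + 0.4866i)|1⟩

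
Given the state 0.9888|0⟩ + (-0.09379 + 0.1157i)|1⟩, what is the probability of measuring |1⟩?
0.02218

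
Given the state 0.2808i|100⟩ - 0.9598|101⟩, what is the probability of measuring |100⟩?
0.07885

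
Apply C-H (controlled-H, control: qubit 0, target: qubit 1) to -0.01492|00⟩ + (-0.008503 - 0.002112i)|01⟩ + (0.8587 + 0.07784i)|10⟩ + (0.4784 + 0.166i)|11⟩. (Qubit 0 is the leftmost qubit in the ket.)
-0.01492|00⟩ + (-0.008503 - 0.002112i)|01⟩ + (0.9455 + 0.1724i)|10⟩ + (0.2689 - 0.06234i)|11⟩

C-H leaves the control-|0⟩ kets |00⟩, |01⟩ unchanged and applies H to qubit 1 on the control-|1⟩ pair (|10⟩, |11⟩).
H = [[1/√2, 1/√2], [1/√2, -1/√2]].
With a = amp(|10⟩) = (0.8587 + 0.07784i) and b = amp(|11⟩) = (0.4784 + 0.166i):
new amp(|10⟩) = (1/√2)·a + (1/√2)·b = (0.9455 + 0.1724i)
new amp(|11⟩) = (1/√2)·a + (-1/√2)·b = (0.2689 - 0.06234i)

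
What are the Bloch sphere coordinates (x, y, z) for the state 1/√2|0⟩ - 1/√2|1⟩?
(-1, 0, 0)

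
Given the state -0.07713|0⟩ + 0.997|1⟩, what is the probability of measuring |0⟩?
0.005949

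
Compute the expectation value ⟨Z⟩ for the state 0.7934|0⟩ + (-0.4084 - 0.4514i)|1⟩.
0.2589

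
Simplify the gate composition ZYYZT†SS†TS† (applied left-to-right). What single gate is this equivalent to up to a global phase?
S†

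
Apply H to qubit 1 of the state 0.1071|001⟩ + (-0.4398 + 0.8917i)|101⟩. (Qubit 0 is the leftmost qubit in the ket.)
0.07573|001⟩ + 0.07573|011⟩ + (-0.311 + 0.6305i)|101⟩ + (-0.311 + 0.6305i)|111⟩

H on qubit 1 mixes each pair of kets that differ only in qubit 1: amplitudes (a, b) of (|…0…⟩, |…1…⟩) become ((a + b)/√2, (a − b)/√2). Kets absent from the input have amplitude 0.
(|001⟩, |011⟩): (a, b) = (0.1071, 0) → (0.07573, 0.07573)
(|101⟩, |111⟩): (a, b) = ((-0.4398 + 0.8917i), 0) → ((-0.311 + 0.6305i), (-0.311 + 0.6305i))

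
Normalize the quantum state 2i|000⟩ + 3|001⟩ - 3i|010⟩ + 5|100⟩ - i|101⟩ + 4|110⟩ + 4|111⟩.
0.2236i|000⟩ + 0.3354|001⟩ - 0.3354i|010⟩ + 0.559|100⟩ - 0.1118i|101⟩ + 1/√5|110⟩ + 1/√5|111⟩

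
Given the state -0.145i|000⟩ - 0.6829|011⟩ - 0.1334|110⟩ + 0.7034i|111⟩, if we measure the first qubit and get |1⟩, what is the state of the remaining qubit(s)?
-0.1863|10⟩ + 0.9825i|11⟩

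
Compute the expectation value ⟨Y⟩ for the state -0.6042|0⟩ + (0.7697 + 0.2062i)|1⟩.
-0.2492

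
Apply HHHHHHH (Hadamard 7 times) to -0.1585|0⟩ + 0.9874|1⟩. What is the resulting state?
0.5861|0⟩ - 0.8103|1⟩

H² = I, so H^7 = H: a single Hadamard. With (a, b) = (-0.1585, 0.9874), H gives ((a + b)/√2, (a − b)/√2) = (0.5861, -0.8103).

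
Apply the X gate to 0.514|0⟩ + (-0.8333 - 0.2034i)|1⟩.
(-0.8333 - 0.2034i)|0⟩ + 0.514|1⟩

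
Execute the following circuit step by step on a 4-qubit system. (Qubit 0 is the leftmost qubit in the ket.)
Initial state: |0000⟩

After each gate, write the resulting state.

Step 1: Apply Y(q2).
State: i|0010⟩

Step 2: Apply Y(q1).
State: -|0110⟩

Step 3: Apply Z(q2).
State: |0110⟩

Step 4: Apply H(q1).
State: 1/√2|0010⟩ - 1/√2|0110⟩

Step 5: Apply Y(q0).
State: (1/√2)i|1010⟩ - (1/√2)i|1110⟩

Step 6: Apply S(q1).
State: (1/√2)i|1010⟩ + 1/√2|1110⟩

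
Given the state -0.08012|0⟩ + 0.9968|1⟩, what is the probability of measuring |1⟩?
0.9936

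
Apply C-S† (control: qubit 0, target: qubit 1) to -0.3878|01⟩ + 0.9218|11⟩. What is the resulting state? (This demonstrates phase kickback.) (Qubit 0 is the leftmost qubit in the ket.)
-0.3878|01⟩ - 0.9218i|11⟩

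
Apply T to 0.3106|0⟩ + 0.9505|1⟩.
0.3106|0⟩ + (0.6721 + 0.6721i)|1⟩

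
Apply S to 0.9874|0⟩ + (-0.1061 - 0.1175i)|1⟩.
0.9874|0⟩ + (0.1175 - 0.1061i)|1⟩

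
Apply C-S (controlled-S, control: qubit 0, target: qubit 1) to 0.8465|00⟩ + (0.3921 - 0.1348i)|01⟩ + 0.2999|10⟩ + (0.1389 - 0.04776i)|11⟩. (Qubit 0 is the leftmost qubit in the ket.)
0.8465|00⟩ + (0.3921 - 0.1348i)|01⟩ + 0.2999|10⟩ + (0.04776 + 0.1389i)|11⟩

C-S leaves the control-|0⟩ kets |00⟩, |01⟩ unchanged and applies S to qubit 1 on the control-|1⟩ pair (|10⟩, |11⟩).
S = [[1, 0], [0, i]].
With a = amp(|10⟩) = 0.2999 and b = amp(|11⟩) = (0.1389 - 0.04776i):
new amp(|10⟩) = (1)·a = 0.2999
new amp(|11⟩) = (i)·b = (0.04776 + 0.1389i)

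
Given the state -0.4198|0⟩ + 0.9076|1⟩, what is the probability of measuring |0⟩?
0.1762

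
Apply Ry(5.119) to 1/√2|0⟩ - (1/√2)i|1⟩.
(-0.5907 + 0.3887i)|0⟩ + (0.3887 + 0.5907i)|1⟩

Ry(5.119) = [[cos(θ/2), −sin(θ/2)], [sin(θ/2), cos(θ/2)]]; θ = 5.119, cos(θ/2) ≈ -0.835314, sin(θ/2) ≈ 0.549773.
With a = amp(|0⟩) = 1/√2 and b = amp(|1⟩) = -(1/√2)i:
new amp(|0⟩) = (-0.835314)·a + (-0.549773)·b = (-0.5907 + 0.3887i)
new amp(|1⟩) = (0.549773)·a + (-0.835314)·b = (0.3887 + 0.5907i)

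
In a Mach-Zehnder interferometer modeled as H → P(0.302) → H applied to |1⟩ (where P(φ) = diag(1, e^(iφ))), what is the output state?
(0.02263 - 0.1487i)|0⟩ + (0.9774 + 0.1487i)|1⟩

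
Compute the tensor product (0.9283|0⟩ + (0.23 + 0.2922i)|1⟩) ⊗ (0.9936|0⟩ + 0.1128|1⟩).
0.9224|00⟩ + 0.1047|01⟩ + (0.2285 + 0.2903i)|10⟩ + (0.02594 + 0.03296i)|11⟩

amp(|b₁b₂…⟩) = product of the factor amplitudes for bits b₁, b₂, …; only kets whose every factor amplitude is nonzero survive.
|00⟩: (0.9283)(0.9936) = 0.9224
|01⟩: (0.9283)(0.1128) = 0.1047
|10⟩: (0.23 + 0.2922i)(0.9936) = (0.2285 + 0.2903i)
|11⟩: (0.23 + 0.2922i)(0.1128) = (0.02594 + 0.03296i)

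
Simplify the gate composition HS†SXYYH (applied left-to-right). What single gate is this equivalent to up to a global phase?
Z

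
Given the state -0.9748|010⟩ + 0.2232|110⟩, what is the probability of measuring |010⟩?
0.9502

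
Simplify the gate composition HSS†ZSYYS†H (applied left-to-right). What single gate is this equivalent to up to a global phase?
X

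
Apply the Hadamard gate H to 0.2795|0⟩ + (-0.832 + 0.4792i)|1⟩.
(-0.3907 + 0.3388i)|0⟩ + (0.7859 - 0.3388i)|1⟩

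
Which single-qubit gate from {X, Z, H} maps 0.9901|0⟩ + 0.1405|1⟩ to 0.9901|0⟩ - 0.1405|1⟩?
Z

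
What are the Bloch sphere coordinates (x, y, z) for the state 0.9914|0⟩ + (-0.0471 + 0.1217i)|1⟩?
(-0.09339, 0.2413, 0.9658)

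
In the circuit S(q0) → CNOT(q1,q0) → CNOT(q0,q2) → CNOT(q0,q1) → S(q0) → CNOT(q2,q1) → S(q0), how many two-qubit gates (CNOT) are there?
4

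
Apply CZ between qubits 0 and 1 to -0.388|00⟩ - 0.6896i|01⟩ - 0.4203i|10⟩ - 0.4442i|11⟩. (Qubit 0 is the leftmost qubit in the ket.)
-0.388|00⟩ - 0.6896i|01⟩ - 0.4203i|10⟩ + 0.4442i|11⟩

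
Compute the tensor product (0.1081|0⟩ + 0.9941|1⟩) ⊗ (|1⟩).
0.1081|01⟩ + 0.9941|11⟩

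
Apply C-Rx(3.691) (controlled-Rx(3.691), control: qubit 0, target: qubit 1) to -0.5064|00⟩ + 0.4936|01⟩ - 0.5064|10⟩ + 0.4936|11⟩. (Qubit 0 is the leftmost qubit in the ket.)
-0.5064|00⟩ + 0.4936|01⟩ + (0.1374 - 0.4751i)|10⟩ + (-0.1339 + 0.4874i)|11⟩

C-Rx(3.691) leaves the control-|0⟩ kets |00⟩, |01⟩ unchanged and applies Rx(3.691) to qubit 1 on the control-|1⟩ pair (|10⟩, |11⟩).
Rx(3.691) = [[cos(θ/2), −i·sin(θ/2)], [−i·sin(θ/2), cos(θ/2)]]; θ = 3.691, cos(θ/2) ≈ -0.271262, sin(θ/2) ≈ 0.962506.
With a = amp(|10⟩) = -0.5064 and b = amp(|11⟩) = 0.4936:
new amp(|10⟩) = (-0.271262)·a + (-0.962506i)·b = (0.1374 - 0.4751i)
new amp(|11⟩) = (-0.962506i)·a + (-0.271262)·b = (-0.1339 + 0.4874i)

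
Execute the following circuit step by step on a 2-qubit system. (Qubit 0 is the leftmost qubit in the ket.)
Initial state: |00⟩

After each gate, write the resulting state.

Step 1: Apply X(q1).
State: |01⟩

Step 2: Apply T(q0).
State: |01⟩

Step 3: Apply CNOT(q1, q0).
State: |11⟩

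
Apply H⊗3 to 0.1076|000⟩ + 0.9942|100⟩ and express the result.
0.3895|000⟩ + 0.3895|001⟩ + 0.3895|010⟩ + 0.3895|011⟩ - 0.3135|100⟩ - 0.3135|101⟩ - 0.3135|110⟩ - 0.3135|111⟩

H⊗3 gives amp(|y⟩) = (1/2√2) Σ_x (−1)^(x·y) amp(|x⟩), where x·y is the number of positions in which both x and y have a 1.
|000⟩: (0.1076 + 0.9942)/(2√2) = 0.3895
|001⟩: (0.1076 + 0.9942)/(2√2) = 0.3895
|010⟩: (0.1076 + 0.9942)/(2√2) = 0.3895
|011⟩: (0.1076 + 0.9942)/(2√2) = 0.3895
|100⟩: (0.1076 - 0.9942)/(2√2) = -0.3135
|101⟩: (0.1076 - 0.9942)/(2√2) = -0.3135
|110⟩: (0.1076 - 0.9942)/(2√2) = -0.3135
|111⟩: (0.1076 - 0.9942)/(2√2) = -0.3135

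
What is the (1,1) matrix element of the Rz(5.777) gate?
(-0.9681 + 0.2504i)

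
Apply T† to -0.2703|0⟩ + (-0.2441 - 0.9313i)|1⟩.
-0.2703|0⟩ + (-0.8311 - 0.4859i)|1⟩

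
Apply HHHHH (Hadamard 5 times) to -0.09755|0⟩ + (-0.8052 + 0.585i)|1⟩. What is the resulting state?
(-0.6383 + 0.4137i)|0⟩ + (0.5004 - 0.4137i)|1⟩

H² = I, so H^5 = H: a single Hadamard. With (a, b) = (-0.09755, (-0.8052 + 0.585i)), H gives ((a + b)/√2, (a − b)/√2) = ((-0.6383 + 0.4137i), (0.5004 - 0.4137i)).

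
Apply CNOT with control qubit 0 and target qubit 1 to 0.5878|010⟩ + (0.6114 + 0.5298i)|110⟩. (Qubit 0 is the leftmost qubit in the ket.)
0.5878|010⟩ + (0.6114 + 0.5298i)|100⟩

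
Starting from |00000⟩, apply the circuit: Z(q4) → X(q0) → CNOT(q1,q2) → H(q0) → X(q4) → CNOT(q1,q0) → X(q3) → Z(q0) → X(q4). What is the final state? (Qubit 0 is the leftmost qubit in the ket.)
1/√2|00010⟩ + 1/√2|10010⟩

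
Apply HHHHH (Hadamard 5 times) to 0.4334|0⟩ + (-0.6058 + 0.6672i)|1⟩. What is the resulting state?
(-0.1219 + 0.4718i)|0⟩ + (0.7348 - 0.4718i)|1⟩

H² = I, so H^5 = H: a single Hadamard. With (a, b) = (0.4334, (-0.6058 + 0.6672i)), H gives ((a + b)/√2, (a − b)/√2) = ((-0.1219 + 0.4718i), (0.7348 - 0.4718i)).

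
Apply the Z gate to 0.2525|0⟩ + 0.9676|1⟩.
0.2525|0⟩ - 0.9676|1⟩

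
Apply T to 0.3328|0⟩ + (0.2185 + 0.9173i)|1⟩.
0.3328|0⟩ + (-0.4941 + 0.8031i)|1⟩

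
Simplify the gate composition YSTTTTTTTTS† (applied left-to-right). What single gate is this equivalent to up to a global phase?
Y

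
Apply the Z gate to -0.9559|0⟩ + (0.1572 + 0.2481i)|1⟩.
-0.9559|0⟩ + (-0.1572 - 0.2481i)|1⟩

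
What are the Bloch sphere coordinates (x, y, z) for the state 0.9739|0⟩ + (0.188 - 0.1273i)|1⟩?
(0.3662, -0.248, 0.8969)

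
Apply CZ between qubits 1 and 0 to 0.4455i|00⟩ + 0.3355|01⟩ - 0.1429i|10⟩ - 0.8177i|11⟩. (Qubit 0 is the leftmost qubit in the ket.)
0.4455i|00⟩ + 0.3355|01⟩ - 0.1429i|10⟩ + 0.8177i|11⟩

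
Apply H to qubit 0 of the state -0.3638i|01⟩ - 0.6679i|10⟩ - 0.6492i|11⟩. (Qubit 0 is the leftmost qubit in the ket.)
-0.4723i|00⟩ - 0.7163i|01⟩ + 0.4723i|10⟩ + 0.2018i|11⟩

H on qubit 0 mixes each pair of kets that differ only in qubit 0: amplitudes (a, b) of (|…0…⟩, |…1…⟩) become ((a + b)/√2, (a − b)/√2). Kets absent from the input have amplitude 0.
(|00⟩, |10⟩): (a, b) = (0, -0.6679i) → (-0.4723i, 0.4723i)
(|01⟩, |11⟩): (a, b) = (-0.3638i, -0.6492i) → (-0.7163i, 0.2018i)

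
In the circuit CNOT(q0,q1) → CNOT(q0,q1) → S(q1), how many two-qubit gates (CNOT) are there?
2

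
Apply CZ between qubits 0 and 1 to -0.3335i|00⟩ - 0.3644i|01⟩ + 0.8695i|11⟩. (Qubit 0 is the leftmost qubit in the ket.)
-0.3335i|00⟩ - 0.3644i|01⟩ - 0.8695i|11⟩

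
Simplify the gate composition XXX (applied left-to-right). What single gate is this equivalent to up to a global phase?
X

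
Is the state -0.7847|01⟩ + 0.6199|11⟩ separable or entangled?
Separable

Writing the state as a|00⟩ + b|01⟩ + c|10⟩ + d|11⟩, it is a product state iff ad − bc = 0.
Here (a, b, c, d) = (0, -0.7847, 0, 0.6199): ad − bc = (0)(0.6199) − (-0.7847)(0) = 0, so the state is separable.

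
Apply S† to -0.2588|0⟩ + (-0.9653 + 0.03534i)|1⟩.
-0.2588|0⟩ + (0.03534 + 0.9653i)|1⟩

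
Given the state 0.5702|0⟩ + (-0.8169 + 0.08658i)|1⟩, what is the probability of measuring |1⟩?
0.6748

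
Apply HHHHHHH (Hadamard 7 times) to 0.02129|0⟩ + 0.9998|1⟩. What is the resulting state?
0.722|0⟩ - 0.6919|1⟩

H² = I, so H^7 = H: a single Hadamard. With (a, b) = (0.02129, 0.9998), H gives ((a + b)/√2, (a − b)/√2) = (0.722, -0.6919).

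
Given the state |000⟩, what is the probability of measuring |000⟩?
1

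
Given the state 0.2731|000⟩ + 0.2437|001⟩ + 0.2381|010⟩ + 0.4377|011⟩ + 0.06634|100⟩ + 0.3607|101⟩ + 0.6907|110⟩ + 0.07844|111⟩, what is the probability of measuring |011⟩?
0.1916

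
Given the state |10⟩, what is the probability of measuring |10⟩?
1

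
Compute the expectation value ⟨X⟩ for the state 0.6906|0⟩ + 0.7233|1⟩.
0.999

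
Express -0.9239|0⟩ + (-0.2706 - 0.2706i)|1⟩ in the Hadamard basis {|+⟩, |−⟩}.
(-0.8446 - 0.1913i)|+⟩ + (-0.462 + 0.1913i)|−⟩

With |ψ⟩ = α|0⟩ + β|1⟩, the Hadamard-basis coefficients are ⟨+|ψ⟩ = (α + β)/√2 and ⟨−|ψ⟩ = (α − β)/√2.
Here α = -0.9239, β = (-0.2706 - 0.2706i): (α + β)/√2 = (-0.8446 - 0.1913i), (α − β)/√2 = (-0.462 + 0.1913i).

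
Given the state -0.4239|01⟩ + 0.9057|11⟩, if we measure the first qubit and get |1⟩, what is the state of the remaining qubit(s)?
|1⟩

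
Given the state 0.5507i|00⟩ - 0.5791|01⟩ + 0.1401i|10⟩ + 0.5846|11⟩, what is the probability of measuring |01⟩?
0.3354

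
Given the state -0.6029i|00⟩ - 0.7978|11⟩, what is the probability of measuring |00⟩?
0.3635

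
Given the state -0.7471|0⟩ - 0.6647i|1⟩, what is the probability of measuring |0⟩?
0.5582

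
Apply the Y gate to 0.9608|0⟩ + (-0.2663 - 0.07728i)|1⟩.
(-0.07728 + 0.2663i)|0⟩ + 0.9608i|1⟩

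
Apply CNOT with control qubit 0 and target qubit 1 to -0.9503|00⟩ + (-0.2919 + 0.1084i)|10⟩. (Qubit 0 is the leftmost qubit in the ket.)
-0.9503|00⟩ + (-0.2919 + 0.1084i)|11⟩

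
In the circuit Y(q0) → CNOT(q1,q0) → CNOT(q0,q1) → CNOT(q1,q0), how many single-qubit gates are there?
1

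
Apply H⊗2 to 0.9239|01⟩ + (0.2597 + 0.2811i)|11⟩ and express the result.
(0.5918 + 0.1406i)|00⟩ + (-0.5918 - 0.1406i)|01⟩ + (0.3321 - 0.1406i)|10⟩ + (-0.3321 + 0.1406i)|11⟩

H⊗2 gives amp(|y⟩) = (1/2) Σ_x (−1)^(x·y) amp(|x⟩), where x·y is the number of positions in which both x and y have a 1.
|00⟩: (0.9239 + (0.2597 + 0.2811i))/2 = (0.5918 + 0.1406i)
|01⟩: (-0.9239 - (0.2597 + 0.2811i))/2 = (-0.5918 - 0.1406i)
|10⟩: (0.9239 - (0.2597 + 0.2811i))/2 = (0.3321 - 0.1406i)
|11⟩: (-0.9239 + (0.2597 + 0.2811i))/2 = (-0.3321 + 0.1406i)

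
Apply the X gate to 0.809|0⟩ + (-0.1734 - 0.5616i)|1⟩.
(-0.1734 - 0.5616i)|0⟩ + 0.809|1⟩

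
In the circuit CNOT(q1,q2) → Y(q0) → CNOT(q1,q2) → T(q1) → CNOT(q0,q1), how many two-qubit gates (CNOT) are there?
3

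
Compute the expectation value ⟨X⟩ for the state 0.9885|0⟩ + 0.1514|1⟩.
0.2993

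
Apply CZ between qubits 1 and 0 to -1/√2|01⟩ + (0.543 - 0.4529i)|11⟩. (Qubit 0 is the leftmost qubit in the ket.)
-1/√2|01⟩ + (-0.543 + 0.4529i)|11⟩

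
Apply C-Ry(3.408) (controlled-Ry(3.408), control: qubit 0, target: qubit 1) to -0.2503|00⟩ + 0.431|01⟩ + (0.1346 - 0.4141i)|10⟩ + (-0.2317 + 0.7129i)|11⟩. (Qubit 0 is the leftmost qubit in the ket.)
-0.2503|00⟩ + 0.431|01⟩ + (0.2118 - 0.6516i)|10⟩ + (0.1642 - 0.5051i)|11⟩

C-Ry(3.408) leaves the control-|0⟩ kets |00⟩, |01⟩ unchanged and applies Ry(3.408) to qubit 1 on the control-|1⟩ pair (|10⟩, |11⟩).
Ry(3.408) = [[cos(θ/2), −sin(θ/2)], [sin(θ/2), cos(θ/2)]]; θ = 3.408, cos(θ/2) ≈ -0.13281, sin(θ/2) ≈ 0.991142.
With a = amp(|10⟩) = (0.1346 - 0.4141i) and b = amp(|11⟩) = (-0.2317 + 0.7129i):
new amp(|10⟩) = (-0.13281)·a + (-0.991142)·b = (0.2118 - 0.6516i)
new amp(|11⟩) = (0.991142)·a + (-0.13281)·b = (0.1642 - 0.5051i)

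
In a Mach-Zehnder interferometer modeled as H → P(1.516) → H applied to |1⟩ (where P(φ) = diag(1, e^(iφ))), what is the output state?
(0.4726 - 0.4992i)|0⟩ + (0.5274 + 0.4992i)|1⟩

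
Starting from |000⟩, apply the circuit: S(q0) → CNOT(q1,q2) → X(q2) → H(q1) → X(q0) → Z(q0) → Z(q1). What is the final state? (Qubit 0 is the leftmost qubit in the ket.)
-1/√2|101⟩ + 1/√2|111⟩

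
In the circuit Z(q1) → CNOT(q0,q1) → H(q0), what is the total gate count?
3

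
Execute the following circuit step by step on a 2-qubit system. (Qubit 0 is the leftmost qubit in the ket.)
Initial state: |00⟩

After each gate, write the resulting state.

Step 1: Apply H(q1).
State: 1/√2|00⟩ + 1/√2|01⟩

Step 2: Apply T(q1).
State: 1/√2|00⟩ + (1/2 + (1/2)i)|01⟩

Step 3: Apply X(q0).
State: 1/√2|10⟩ + (1/2 + (1/2)i)|11⟩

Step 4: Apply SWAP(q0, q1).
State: 1/√2|01⟩ + (1/2 + (1/2)i)|11⟩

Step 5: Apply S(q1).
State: (1/√2)i|01⟩ + (-1/2 + (1/2)i)|11⟩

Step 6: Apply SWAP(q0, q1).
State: (1/√2)i|10⟩ + (-1/2 + (1/2)i)|11⟩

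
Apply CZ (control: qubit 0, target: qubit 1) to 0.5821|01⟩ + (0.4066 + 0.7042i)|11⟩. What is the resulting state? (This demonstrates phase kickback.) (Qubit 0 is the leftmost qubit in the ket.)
0.5821|01⟩ + (-0.4066 - 0.7042i)|11⟩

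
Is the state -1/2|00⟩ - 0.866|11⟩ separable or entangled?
Entangled

Writing the state as a|00⟩ + b|01⟩ + c|10⟩ + d|11⟩, it is a product state iff ad − bc = 0.
Here (a, b, c, d) = (-1/2, 0, 0, -0.866): ad − bc = (-1/2)(-0.866) − (0)(0) = 0.433 ≠ 0, so the state is entangled.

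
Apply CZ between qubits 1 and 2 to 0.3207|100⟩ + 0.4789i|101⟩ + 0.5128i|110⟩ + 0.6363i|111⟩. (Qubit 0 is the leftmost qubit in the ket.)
0.3207|100⟩ + 0.4789i|101⟩ + 0.5128i|110⟩ - 0.6363i|111⟩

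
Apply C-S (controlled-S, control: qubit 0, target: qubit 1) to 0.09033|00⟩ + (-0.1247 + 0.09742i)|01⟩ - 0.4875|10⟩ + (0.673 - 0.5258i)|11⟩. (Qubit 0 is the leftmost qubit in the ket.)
0.09033|00⟩ + (-0.1247 + 0.09742i)|01⟩ - 0.4875|10⟩ + (0.5258 + 0.673i)|11⟩

C-S leaves the control-|0⟩ kets |00⟩, |01⟩ unchanged and applies S to qubit 1 on the control-|1⟩ pair (|10⟩, |11⟩).
S = [[1, 0], [0, i]].
With a = amp(|10⟩) = -0.4875 and b = amp(|11⟩) = (0.673 - 0.5258i):
new amp(|10⟩) = (1)·a = -0.4875
new amp(|11⟩) = (i)·b = (0.5258 + 0.673i)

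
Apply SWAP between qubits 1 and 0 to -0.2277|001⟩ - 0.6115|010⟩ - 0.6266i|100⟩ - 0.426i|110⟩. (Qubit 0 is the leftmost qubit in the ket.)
-0.2277|001⟩ - 0.6266i|010⟩ - 0.6115|100⟩ - 0.426i|110⟩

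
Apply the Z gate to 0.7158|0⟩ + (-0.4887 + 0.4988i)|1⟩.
0.7158|0⟩ + (0.4887 - 0.4988i)|1⟩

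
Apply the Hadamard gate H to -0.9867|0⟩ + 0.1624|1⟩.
-0.5829|0⟩ - 0.8125|1⟩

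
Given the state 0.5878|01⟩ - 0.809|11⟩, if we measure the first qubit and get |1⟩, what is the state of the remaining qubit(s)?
-|1⟩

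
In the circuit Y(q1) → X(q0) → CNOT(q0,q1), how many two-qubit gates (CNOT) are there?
1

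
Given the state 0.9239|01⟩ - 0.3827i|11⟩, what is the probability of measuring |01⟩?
0.8536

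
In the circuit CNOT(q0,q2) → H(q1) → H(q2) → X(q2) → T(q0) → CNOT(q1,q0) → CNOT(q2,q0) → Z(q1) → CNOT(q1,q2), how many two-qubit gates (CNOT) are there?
4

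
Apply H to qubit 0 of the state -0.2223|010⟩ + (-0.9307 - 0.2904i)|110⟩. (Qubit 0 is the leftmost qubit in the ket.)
(-0.8153 - 0.2053i)|010⟩ + (0.5009 + 0.2053i)|110⟩

H on qubit 0 mixes each pair of kets that differ only in qubit 0: amplitudes (a, b) of (|…0…⟩, |…1…⟩) become ((a + b)/√2, (a − b)/√2). Kets absent from the input have amplitude 0.
(|010⟩, |110⟩): (a, b) = (-0.2223, (-0.9307 - 0.2904i)) → ((-0.8153 - 0.2053i), (0.5009 + 0.2053i))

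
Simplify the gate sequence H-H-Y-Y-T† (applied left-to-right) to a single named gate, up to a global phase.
T†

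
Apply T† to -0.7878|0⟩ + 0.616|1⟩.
-0.7878|0⟩ + (0.4356 - 0.4356i)|1⟩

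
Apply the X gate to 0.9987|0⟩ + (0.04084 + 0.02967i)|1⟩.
(0.04084 + 0.02967i)|0⟩ + 0.9987|1⟩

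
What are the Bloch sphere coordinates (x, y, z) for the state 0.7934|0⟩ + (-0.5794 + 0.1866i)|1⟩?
(-0.9194, 0.2961, 0.259)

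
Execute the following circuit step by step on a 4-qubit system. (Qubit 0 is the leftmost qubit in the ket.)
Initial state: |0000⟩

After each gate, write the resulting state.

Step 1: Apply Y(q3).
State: i|0001⟩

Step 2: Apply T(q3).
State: (-1/√2 + (1/√2)i)|0001⟩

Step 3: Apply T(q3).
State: -|0001⟩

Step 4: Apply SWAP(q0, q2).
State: -|0001⟩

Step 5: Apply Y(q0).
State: -i|1001⟩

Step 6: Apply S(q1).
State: -i|1001⟩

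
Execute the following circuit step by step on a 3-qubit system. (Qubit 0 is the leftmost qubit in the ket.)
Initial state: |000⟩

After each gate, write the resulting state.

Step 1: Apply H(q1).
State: 1/√2|000⟩ + 1/√2|010⟩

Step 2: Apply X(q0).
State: 1/√2|100⟩ + 1/√2|110⟩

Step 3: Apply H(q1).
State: |100⟩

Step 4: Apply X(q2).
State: |101⟩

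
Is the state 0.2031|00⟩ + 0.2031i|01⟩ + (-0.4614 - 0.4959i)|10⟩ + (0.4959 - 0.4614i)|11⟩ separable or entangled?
Separable

Writing the state as a|00⟩ + b|01⟩ + c|10⟩ + d|11⟩, it is a product state iff ad − bc = 0.
Here (a, b, c, d) = (0.2031, 0.2031i, (-0.4614 - 0.4959i), (0.4959 - 0.4614i)): ad − bc = (0.2031)(0.4959 - 0.4614i) − (0.2031i)(-0.4614 - 0.4959i) = 0, so the state is separable.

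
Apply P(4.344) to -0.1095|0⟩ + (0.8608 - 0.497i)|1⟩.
-0.1095|0⟩ + (-0.7736 - 0.6241i)|1⟩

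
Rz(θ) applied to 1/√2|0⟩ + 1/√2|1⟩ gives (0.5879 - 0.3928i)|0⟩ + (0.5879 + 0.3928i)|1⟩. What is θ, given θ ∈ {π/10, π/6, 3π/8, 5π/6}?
3π/8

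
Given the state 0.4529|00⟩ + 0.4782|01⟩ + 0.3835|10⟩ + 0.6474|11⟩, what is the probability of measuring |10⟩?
0.1471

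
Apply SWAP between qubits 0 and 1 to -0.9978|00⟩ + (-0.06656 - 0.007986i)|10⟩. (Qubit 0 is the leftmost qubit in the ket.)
-0.9978|00⟩ + (-0.06656 - 0.007986i)|01⟩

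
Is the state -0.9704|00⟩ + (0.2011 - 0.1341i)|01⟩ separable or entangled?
Separable

Writing the state as a|00⟩ + b|01⟩ + c|10⟩ + d|11⟩, it is a product state iff ad − bc = 0.
Here (a, b, c, d) = (-0.9704, (0.2011 - 0.1341i), 0, 0): ad − bc = (-0.9704)(0) − (0.2011 - 0.1341i)(0) = 0, so the state is separable.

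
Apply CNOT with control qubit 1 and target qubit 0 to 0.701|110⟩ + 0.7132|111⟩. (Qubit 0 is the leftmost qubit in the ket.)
0.701|010⟩ + 0.7132|011⟩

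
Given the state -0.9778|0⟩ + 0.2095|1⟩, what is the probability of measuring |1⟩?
0.04389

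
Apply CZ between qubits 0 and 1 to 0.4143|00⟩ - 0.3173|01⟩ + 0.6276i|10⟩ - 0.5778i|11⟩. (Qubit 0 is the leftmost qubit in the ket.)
0.4143|00⟩ - 0.3173|01⟩ + 0.6276i|10⟩ + 0.5778i|11⟩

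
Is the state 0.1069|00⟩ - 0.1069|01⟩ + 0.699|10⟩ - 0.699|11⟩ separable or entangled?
Separable

Writing the state as a|00⟩ + b|01⟩ + c|10⟩ + d|11⟩, it is a product state iff ad − bc = 0.
Here (a, b, c, d) = (0.1069, -0.1069, 0.699, -0.699): ad − bc = (0.1069)(-0.699) − (-0.1069)(0.699) = 0, so the state is separable.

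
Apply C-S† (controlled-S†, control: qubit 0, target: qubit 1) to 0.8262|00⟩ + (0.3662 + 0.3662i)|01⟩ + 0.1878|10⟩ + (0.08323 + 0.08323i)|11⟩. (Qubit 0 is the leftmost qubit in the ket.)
0.8262|00⟩ + (0.3662 + 0.3662i)|01⟩ + 0.1878|10⟩ + (0.08323 - 0.08323i)|11⟩

C-S† leaves the control-|0⟩ kets |00⟩, |01⟩ unchanged and applies S† to qubit 1 on the control-|1⟩ pair (|10⟩, |11⟩).
S† = [[1, 0], [0, -i]].
With a = amp(|10⟩) = 0.1878 and b = amp(|11⟩) = (0.08323 + 0.08323i):
new amp(|10⟩) = (1)·a = 0.1878
new amp(|11⟩) = (-i)·b = (0.08323 - 0.08323i)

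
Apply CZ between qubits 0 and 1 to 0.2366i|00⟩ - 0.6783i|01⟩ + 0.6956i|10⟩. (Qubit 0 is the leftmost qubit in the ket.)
0.2366i|00⟩ - 0.6783i|01⟩ + 0.6956i|10⟩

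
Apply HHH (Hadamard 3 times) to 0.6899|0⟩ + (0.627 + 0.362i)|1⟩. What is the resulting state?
(0.9312 + 0.256i)|0⟩ + (0.04448 - 0.256i)|1⟩

H² = I, so H^3 = H: a single Hadamard. With (a, b) = (0.6899, (0.627 + 0.362i)), H gives ((a + b)/√2, (a − b)/√2) = ((0.9312 + 0.256i), (0.04448 - 0.256i)).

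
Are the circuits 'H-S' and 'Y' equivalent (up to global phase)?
No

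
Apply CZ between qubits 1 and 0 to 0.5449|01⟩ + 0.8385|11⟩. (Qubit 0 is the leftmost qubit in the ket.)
0.5449|01⟩ - 0.8385|11⟩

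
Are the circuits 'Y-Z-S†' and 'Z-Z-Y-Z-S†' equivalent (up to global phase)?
Yes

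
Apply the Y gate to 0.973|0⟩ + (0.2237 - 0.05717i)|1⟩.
(-0.05717 - 0.2237i)|0⟩ + 0.973i|1⟩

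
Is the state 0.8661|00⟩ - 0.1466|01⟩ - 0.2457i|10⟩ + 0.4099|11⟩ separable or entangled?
Entangled

Writing the state as a|00⟩ + b|01⟩ + c|10⟩ + d|11⟩, it is a product state iff ad − bc = 0.
Here (a, b, c, d) = (0.8661, -0.1466, -0.2457i, 0.4099): ad − bc = (0.8661)(0.4099) − (-0.1466)(-0.2457i) = (0.355 - 0.03602i) ≠ 0, so the state is entangled.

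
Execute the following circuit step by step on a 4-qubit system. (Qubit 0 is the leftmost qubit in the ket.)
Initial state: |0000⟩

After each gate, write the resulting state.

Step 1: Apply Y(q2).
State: i|0010⟩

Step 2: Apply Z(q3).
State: i|0010⟩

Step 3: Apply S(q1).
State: i|0010⟩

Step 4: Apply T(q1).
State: i|0010⟩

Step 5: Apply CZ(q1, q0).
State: i|0010⟩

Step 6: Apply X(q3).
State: i|0011⟩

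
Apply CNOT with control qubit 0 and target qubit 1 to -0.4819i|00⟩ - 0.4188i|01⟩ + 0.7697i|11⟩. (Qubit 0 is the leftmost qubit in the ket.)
-0.4819i|00⟩ - 0.4188i|01⟩ + 0.7697i|10⟩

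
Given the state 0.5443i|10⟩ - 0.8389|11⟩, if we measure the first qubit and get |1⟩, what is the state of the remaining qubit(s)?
0.5443i|0⟩ - 0.8389|1⟩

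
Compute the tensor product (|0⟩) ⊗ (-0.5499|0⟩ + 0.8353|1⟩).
-0.5499|00⟩ + 0.8353|01⟩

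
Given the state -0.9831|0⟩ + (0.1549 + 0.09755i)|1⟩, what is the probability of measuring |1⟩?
0.03351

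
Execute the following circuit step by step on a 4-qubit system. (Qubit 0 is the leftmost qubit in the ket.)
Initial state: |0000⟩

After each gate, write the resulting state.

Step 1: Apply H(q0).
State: 1/√2|0000⟩ + 1/√2|1000⟩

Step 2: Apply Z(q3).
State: 1/√2|0000⟩ + 1/√2|1000⟩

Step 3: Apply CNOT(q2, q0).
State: 1/√2|0000⟩ + 1/√2|1000⟩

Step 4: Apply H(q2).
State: 1/2|0000⟩ + 1/2|0010⟩ + 1/2|1000⟩ + 1/2|1010⟩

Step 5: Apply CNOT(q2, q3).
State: 1/2|0000⟩ + 1/2|0011⟩ + 1/2|1000⟩ + 1/2|1011⟩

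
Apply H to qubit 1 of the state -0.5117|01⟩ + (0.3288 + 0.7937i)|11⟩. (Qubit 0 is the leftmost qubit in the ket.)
-0.3618|00⟩ + 0.3618|01⟩ + (0.2325 + 0.5612i)|10⟩ + (-0.2325 - 0.5612i)|11⟩

H on qubit 1 mixes each pair of kets that differ only in qubit 1: amplitudes (a, b) of (|…0…⟩, |…1…⟩) become ((a + b)/√2, (a − b)/√2). Kets absent from the input have amplitude 0.
(|00⟩, |01⟩): (a, b) = (0, -0.5117) → (-0.3618, 0.3618)
(|10⟩, |11⟩): (a, b) = (0, (0.3288 + 0.7937i)) → ((0.2325 + 0.5612i), (-0.2325 - 0.5612i))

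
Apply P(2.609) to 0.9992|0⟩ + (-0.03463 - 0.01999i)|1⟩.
0.9992|0⟩ + (0.03998 - 0.0003628i)|1⟩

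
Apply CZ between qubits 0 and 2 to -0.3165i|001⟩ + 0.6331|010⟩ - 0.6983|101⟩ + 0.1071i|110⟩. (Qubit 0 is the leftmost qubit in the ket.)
-0.3165i|001⟩ + 0.6331|010⟩ + 0.6983|101⟩ + 0.1071i|110⟩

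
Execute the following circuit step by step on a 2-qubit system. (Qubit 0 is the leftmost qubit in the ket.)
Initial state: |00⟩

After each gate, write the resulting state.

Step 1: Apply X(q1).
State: |01⟩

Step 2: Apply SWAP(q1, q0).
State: |10⟩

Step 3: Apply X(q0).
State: |00⟩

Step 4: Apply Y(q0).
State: i|10⟩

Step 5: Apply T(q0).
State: (-1/√2 + (1/√2)i)|10⟩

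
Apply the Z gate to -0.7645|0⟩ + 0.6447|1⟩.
-0.7645|0⟩ - 0.6447|1⟩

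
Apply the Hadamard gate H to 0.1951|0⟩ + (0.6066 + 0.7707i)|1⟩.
(0.5669 + 0.545i)|0⟩ + (-0.291 - 0.545i)|1⟩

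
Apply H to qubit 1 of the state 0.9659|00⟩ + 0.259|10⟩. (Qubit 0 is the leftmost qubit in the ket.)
0.683|00⟩ + 0.683|01⟩ + 0.1831|10⟩ + 0.1831|11⟩

H on qubit 1 mixes each pair of kets that differ only in qubit 1: amplitudes (a, b) of (|…0…⟩, |…1…⟩) become ((a + b)/√2, (a − b)/√2). Kets absent from the input have amplitude 0.
(|00⟩, |01⟩): (a, b) = (0.9659, 0) → (0.683, 0.683)
(|10⟩, |11⟩): (a, b) = (0.259, 0) → (0.1831, 0.1831)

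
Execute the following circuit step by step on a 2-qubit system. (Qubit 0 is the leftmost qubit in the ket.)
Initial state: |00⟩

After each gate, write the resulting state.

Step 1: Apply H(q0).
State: 1/√2|00⟩ + 1/√2|10⟩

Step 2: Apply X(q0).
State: 1/√2|00⟩ + 1/√2|10⟩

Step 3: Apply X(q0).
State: 1/√2|00⟩ + 1/√2|10⟩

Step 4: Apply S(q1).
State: 1/√2|00⟩ + 1/√2|10⟩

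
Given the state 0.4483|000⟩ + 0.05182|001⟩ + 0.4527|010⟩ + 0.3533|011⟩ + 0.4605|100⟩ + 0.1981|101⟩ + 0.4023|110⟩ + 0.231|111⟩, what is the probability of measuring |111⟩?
0.05336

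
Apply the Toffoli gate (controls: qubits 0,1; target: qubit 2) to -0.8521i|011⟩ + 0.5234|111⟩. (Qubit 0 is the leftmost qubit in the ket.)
-0.8521i|011⟩ + 0.5234|110⟩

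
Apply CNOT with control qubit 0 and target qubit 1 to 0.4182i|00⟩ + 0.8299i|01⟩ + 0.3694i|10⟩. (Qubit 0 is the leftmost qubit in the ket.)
0.4182i|00⟩ + 0.8299i|01⟩ + 0.3694i|11⟩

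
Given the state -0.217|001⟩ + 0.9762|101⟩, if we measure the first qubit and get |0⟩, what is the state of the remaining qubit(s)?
-|01⟩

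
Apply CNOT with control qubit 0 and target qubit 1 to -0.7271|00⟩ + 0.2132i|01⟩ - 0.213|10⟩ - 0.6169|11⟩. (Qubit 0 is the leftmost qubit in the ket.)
-0.7271|00⟩ + 0.2132i|01⟩ - 0.6169|10⟩ - 0.213|11⟩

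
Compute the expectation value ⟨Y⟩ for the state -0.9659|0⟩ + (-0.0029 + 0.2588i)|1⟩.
-0.4999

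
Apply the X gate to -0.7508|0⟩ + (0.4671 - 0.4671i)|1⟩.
(0.4671 - 0.4671i)|0⟩ - 0.7508|1⟩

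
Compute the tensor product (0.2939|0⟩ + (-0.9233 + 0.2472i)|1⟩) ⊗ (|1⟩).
0.2939|01⟩ + (-0.9233 + 0.2472i)|11⟩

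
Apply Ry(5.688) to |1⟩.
-0.2932|0⟩ - 0.956|1⟩

Ry(5.688) = [[cos(θ/2), −sin(θ/2)], [sin(θ/2), cos(θ/2)]]; θ = 5.688, cos(θ/2) ≈ -0.956045, sin(θ/2) ≈ 0.29322.
With a = amp(|0⟩) = 0 and b = amp(|1⟩) = 1:
new amp(|0⟩) = (-0.956045)·a + (-0.29322)·b = -0.2932
new amp(|1⟩) = (0.29322)·a + (-0.956045)·b = -0.956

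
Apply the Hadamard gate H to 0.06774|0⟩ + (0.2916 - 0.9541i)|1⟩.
(0.2541 - 0.6747i)|0⟩ + (-0.1583 + 0.6747i)|1⟩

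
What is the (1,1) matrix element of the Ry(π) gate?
0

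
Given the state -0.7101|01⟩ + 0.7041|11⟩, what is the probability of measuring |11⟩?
0.4958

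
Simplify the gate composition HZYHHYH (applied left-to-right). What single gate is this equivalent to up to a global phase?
X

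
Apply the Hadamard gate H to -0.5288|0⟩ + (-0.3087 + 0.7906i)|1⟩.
(-0.5922 + 0.559i)|0⟩ + (-0.1556 - 0.559i)|1⟩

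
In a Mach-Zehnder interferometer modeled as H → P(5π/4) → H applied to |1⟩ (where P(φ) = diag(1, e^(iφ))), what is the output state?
(0.8536 + (1/√8)i)|0⟩ + (0.1464 - (1/√8)i)|1⟩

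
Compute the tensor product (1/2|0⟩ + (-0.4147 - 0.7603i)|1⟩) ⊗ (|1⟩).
1/2|01⟩ + (-0.4147 - 0.7603i)|11⟩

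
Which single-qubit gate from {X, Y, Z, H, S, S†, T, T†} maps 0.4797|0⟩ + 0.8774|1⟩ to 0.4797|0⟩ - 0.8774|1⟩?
Z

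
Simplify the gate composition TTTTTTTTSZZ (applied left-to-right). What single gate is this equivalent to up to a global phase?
S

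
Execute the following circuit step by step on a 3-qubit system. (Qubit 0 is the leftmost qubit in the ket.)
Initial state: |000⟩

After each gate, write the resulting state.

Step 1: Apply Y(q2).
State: i|001⟩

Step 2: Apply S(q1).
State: i|001⟩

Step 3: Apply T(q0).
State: i|001⟩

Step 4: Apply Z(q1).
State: i|001⟩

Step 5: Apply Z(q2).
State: -i|001⟩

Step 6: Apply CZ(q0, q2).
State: -i|001⟩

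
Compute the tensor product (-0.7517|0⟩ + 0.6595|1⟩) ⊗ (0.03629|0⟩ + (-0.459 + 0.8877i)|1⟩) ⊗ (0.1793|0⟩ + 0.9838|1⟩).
-0.004891|000⟩ - 0.02684|001⟩ + (0.06186 - 0.1196i)|010⟩ + (0.3394 - 0.6565i)|011⟩ + 0.004291|100⟩ + 0.02355|101⟩ + (-0.05428 + 0.105i)|110⟩ + (-0.2978 + 0.576i)|111⟩

amp(|b₁b₂…⟩) = product of the factor amplitudes for bits b₁, b₂, …; only kets whose every factor amplitude is nonzero survive.
|000⟩: (-0.7517)(0.03629)(0.1793) = -0.004891
|001⟩: (-0.7517)(0.03629)(0.9838) = -0.02684
|010⟩: (-0.7517)(-0.459 + 0.8877i)(0.1793) = (0.06186 - 0.1196i)
|011⟩: (-0.7517)(-0.459 + 0.8877i)(0.9838) = (0.3394 - 0.6565i)
|100⟩: (0.6595)(0.03629)(0.1793) = 0.004291
|101⟩: (0.6595)(0.03629)(0.9838) = 0.02355
|110⟩: (0.6595)(-0.459 + 0.8877i)(0.1793) = (-0.05428 + 0.105i)
|111⟩: (0.6595)(-0.459 + 0.8877i)(0.9838) = (-0.2978 + 0.576i)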